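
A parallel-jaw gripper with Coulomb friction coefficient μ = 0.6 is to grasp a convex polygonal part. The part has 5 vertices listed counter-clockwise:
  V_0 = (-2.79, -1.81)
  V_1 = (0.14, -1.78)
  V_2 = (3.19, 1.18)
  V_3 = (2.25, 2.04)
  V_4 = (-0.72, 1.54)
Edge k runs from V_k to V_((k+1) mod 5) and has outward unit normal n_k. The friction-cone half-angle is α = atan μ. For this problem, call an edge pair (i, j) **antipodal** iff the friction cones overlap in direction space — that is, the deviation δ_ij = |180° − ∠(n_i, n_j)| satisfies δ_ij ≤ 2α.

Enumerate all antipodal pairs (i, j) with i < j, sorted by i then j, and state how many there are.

count = 5; pairs: (0,2), (0,3), (0,4), (1,3), (1,4)

α = atan 0.6 = 30.96°;  2α = 61.93°
n_0 = (+0.0102, -0.9999)
n_1 = (+0.6964, -0.7176)
n_2 = (+0.6750, +0.7378)
n_3 = (-0.1660, +0.9861)
n_4 = (-0.8507, +0.5257)
  (0,1): δ = 136.44°  ·
  (0,2): δ = 43.04°  ✓
  (0,3): δ = 8.97°  ✓
  (0,4): δ = 57.70°  ✓
  (1,2): δ = 86.60°  ·
  (1,3): δ = 34.59°  ✓
  (1,4): δ = 14.15°  ✓
  (2,3): δ = 127.99°  ·
  (2,4): δ = 79.26°  ·
  (3,4): δ = 131.27°  ·
antipodal pairs: 5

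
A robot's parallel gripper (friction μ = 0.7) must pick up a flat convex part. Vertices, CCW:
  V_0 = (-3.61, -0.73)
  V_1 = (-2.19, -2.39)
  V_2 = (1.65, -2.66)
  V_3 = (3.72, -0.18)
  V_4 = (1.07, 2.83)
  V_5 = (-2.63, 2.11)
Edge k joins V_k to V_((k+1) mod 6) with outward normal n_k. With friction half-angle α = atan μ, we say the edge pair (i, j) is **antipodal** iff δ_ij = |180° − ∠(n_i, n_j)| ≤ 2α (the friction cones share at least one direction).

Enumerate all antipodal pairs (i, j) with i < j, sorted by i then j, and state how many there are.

count = 7; pairs: (0,3), (0,4), (1,3), (1,4), (2,4), (2,5), (3,5)

α = atan 0.7 = 34.99°;  2α = 69.98°
n_0 = (-0.7599, -0.6500)
n_1 = (-0.0701, -0.9975)
n_2 = (+0.7677, -0.6408)
n_3 = (+0.7506, +0.6608)
n_4 = (-0.1910, +0.9816)
n_5 = (-0.9453, +0.3262)
  (0,1): δ = 134.57°  ·
  (0,2): δ = 80.40°  ·
  (0,3): δ = 0.82°  ✓
  (0,4): δ = 60.47°  ✓
  (0,5): δ = 120.42°  ·
  (1,2): δ = 125.83°  ·
  (1,3): δ = 44.62°  ✓
  (1,4): δ = 15.03°  ✓
  (1,5): δ = 74.98°  ·
  (2,3): δ = 98.79°  ·
  (2,4): δ = 39.14°  ✓
  (2,5): δ = 20.81°  ✓
  (3,4): δ = 120.35°  ·
  (3,5): δ = 60.40°  ✓
  (4,5): δ = 120.05°  ·
antipodal pairs: 7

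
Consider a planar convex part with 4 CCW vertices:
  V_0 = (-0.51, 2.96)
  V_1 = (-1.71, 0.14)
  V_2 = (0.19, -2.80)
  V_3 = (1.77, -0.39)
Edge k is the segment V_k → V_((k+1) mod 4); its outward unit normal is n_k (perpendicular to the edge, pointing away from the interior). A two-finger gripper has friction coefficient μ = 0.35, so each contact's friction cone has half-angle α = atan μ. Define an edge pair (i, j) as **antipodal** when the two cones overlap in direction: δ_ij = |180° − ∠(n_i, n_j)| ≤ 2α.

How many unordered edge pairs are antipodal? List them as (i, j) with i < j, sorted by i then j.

count = 2; pairs: (0,2), (1,3)

α = atan 0.35 = 19.29°;  2α = 38.58°
n_0 = (-0.9202, +0.3916)
n_1 = (-0.8399, -0.5428)
n_2 = (+0.8363, -0.5483)
n_3 = (+0.8267, +0.5626)
  (0,1): δ = 124.08°  ·
  (0,2): δ = 10.20°  ✓
  (0,3): δ = 57.29°  ·
  (1,2): δ = 66.12°  ·
  (1,3): δ = 1.37°  ✓
  (2,3): δ = 112.51°  ·
antipodal pairs: 2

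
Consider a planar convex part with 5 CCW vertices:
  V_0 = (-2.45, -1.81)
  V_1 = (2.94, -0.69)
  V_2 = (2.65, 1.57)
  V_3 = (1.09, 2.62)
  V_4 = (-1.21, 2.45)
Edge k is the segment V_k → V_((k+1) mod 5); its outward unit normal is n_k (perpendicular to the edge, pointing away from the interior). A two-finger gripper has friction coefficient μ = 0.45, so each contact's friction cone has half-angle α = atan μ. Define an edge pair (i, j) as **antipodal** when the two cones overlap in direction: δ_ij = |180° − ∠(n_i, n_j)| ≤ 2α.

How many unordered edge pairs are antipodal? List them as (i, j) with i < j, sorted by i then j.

α = atan 0.45 = 24.23°;  2α = 48.46°
n_0 = (+0.2034, -0.9791)
n_1 = (+0.9919, +0.1273)
n_2 = (+0.5584, +0.8296)
n_3 = (-0.0737, +0.9973)
n_4 = (-0.9602, +0.2795)
  (0,1): δ = 94.43°  ·
  (0,2): δ = 45.68°  ✓
  (0,3): δ = 7.51°  ✓
  (0,4): δ = 62.03°  ·
  (1,2): δ = 131.26°  ·
  (1,3): δ = 93.08°  ·
  (1,4): δ = 23.54°  ✓
  (2,3): δ = 141.83°  ·
  (2,4): δ = 72.29°  ·
  (3,4): δ = 110.46°  ·
antipodal pairs: 3

count = 3; pairs: (0,2), (0,3), (1,4)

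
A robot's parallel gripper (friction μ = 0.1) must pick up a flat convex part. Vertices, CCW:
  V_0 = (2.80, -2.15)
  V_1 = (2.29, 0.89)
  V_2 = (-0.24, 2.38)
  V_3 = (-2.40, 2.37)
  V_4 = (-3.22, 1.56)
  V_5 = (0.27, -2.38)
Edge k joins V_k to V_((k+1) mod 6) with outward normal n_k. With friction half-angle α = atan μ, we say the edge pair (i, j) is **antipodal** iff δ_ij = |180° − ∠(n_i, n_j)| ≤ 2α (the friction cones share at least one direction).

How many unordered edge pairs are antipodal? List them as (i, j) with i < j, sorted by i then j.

count = 1; pairs: (2,5)

α = atan 0.1 = 5.71°;  2α = 11.42°
n_0 = (+0.9862, +0.1655)
n_1 = (+0.5075, +0.8617)
n_2 = (-0.0046, +1.0000)
n_3 = (-0.7028, +0.7114)
n_4 = (-0.7486, -0.6631)
n_5 = (+0.0905, -0.9959)
  (0,1): δ = 130.02°  ·
  (0,2): δ = 99.26°  ·
  (0,3): δ = 54.87°  ·
  (0,4): δ = 32.01°  ·
  (0,5): δ = 85.67°  ·
  (1,2): δ = 149.24°  ·
  (1,3): δ = 104.86°  ·
  (1,4): δ = 17.97°  ·
  (1,5): δ = 35.69°  ·
  (2,3): δ = 135.62°  ·
  (2,4): δ = 48.73°  ·
  (2,5): δ = 4.93°  ✓
  (3,4): δ = 93.11°  ·
  (3,5): δ = 39.45°  ·
  (4,5): δ = 126.34°  ·
antipodal pairs: 1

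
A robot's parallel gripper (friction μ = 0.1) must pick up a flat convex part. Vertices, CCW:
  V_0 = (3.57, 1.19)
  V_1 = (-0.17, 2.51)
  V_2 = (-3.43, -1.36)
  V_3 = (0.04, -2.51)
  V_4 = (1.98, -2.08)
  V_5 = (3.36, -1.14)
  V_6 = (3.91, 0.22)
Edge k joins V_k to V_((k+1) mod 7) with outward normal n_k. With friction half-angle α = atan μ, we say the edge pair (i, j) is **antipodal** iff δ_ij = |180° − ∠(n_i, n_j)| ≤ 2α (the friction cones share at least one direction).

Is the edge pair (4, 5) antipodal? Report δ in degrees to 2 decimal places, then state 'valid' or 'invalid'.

δ = 146.28°, invalid

α = atan 0.1 = 5.71°;  2α = 11.42°
edge 4: e_4 = (+1.38, +0.94);  n_4 = (+0.5630, -0.8265)
edge 5: e_5 = (+0.55, +1.36);  n_5 = (+0.9271, -0.3749)
∠(n_4, n_5) = 33.72°
δ = |180° − 33.72°| = 146.28°
146.28° > 2α = 11.42°  →  invalid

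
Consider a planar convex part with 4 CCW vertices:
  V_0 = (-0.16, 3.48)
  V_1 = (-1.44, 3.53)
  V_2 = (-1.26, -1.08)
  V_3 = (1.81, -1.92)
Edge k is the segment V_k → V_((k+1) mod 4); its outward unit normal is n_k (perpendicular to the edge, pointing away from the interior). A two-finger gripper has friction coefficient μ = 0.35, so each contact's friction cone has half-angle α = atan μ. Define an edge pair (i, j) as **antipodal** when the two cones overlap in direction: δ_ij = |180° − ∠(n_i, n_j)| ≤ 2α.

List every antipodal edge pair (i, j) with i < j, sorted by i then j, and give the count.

α = atan 0.35 = 19.29°;  2α = 38.58°
n_0 = (+0.0390, +0.9992)
n_1 = (-0.9992, -0.0390)
n_2 = (-0.2639, -0.9645)
n_3 = (+0.9394, +0.3427)
  (0,1): δ = 85.53°  ·
  (0,2): δ = 13.07°  ✓
  (0,3): δ = 112.28°  ·
  (1,2): δ = 107.54°  ·
  (1,3): δ = 17.81°  ✓
  (2,3): δ = 54.65°  ·
antipodal pairs: 2

count = 2; pairs: (0,2), (1,3)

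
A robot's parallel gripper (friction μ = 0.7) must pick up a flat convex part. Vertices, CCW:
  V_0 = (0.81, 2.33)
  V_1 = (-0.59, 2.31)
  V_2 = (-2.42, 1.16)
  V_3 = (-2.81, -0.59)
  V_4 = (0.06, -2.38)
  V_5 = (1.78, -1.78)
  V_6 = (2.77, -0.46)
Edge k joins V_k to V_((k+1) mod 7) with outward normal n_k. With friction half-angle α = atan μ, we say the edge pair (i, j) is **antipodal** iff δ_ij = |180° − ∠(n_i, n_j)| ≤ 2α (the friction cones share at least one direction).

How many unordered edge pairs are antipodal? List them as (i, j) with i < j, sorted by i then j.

count = 10; pairs: (0,3), (0,4), (0,5), (1,3), (1,4), (1,5), (2,4), (2,5), (2,6), (3,6)

α = atan 0.7 = 34.99°;  2α = 69.98°
n_0 = (-0.0143, +0.9999)
n_1 = (-0.5321, +0.8467)
n_2 = (-0.9761, +0.2175)
n_3 = (-0.5292, -0.8485)
n_4 = (+0.3294, -0.9442)
n_5 = (+0.8000, -0.6000)
n_6 = (+0.8183, +0.5748)
  (0,1): δ = 148.67°  ·
  (0,2): δ = 103.38°  ·
  (0,3): δ = 32.77°  ✓
  (0,4): δ = 18.41°  ✓
  (0,5): δ = 52.31°  ✓
  (0,6): δ = 124.27°  ·
  (1,2): δ = 134.71°  ·
  (1,3): δ = 64.10°  ✓
  (1,4): δ = 12.92°  ✓
  (1,5): δ = 20.98°  ✓
  (1,6): δ = 92.94°  ·
  (2,3): δ = 109.39°  ·
  (2,4): δ = 58.21°  ✓
  (2,5): δ = 24.31°  ✓
  (2,6): δ = 47.65°  ✓
  (3,4): δ = 128.82°  ·
  (3,5): δ = 94.92°  ·
  (3,6): δ = 22.96°  ✓
  (4,5): δ = 146.10°  ·
  (4,6): δ = 74.14°  ·
  (5,6): δ = 108.04°  ·
antipodal pairs: 10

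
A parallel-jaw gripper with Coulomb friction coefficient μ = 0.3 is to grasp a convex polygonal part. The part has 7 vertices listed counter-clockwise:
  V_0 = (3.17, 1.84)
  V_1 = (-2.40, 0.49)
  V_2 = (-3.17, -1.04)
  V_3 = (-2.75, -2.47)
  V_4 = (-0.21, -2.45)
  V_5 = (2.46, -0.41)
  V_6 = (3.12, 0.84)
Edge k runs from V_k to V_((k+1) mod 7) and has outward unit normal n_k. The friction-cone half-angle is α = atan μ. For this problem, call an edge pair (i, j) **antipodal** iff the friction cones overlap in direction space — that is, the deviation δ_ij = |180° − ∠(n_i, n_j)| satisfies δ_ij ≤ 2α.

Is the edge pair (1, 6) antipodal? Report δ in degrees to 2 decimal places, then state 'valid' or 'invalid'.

δ = 23.85°, valid

α = atan 0.3 = 16.70°;  2α = 33.40°
edge 1: e_1 = (-0.77, -1.53);  n_1 = (-0.8933, +0.4495)
edge 6: e_6 = (+0.05, +1.00);  n_6 = (+0.9988, -0.0499)
∠(n_1, n_6) = 156.15°
δ = |180° − 156.15°| = 23.85°
23.85° ≤ 2α = 33.40°  →  valid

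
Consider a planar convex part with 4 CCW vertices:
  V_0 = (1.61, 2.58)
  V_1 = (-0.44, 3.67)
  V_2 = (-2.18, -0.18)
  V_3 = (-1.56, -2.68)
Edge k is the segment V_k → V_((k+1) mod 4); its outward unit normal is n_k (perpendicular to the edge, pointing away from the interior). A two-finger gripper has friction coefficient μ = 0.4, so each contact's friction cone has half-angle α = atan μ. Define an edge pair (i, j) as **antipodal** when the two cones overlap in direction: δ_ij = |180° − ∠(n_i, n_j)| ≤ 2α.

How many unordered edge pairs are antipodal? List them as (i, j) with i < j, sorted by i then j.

α = atan 0.4 = 21.80°;  2α = 43.60°
n_0 = (+0.4695, +0.8829)
n_1 = (-0.9113, +0.4118)
n_2 = (-0.9706, -0.2407)
n_3 = (+0.8565, -0.5162)
  (0,1): δ = 86.32°  ·
  (0,2): δ = 48.07°  ·
  (0,3): δ = 86.92°  ·
  (1,2): δ = 141.75°  ·
  (1,3): δ = 6.76°  ✓
  (2,3): δ = 45.00°  ·
antipodal pairs: 1

count = 1; pairs: (1,3)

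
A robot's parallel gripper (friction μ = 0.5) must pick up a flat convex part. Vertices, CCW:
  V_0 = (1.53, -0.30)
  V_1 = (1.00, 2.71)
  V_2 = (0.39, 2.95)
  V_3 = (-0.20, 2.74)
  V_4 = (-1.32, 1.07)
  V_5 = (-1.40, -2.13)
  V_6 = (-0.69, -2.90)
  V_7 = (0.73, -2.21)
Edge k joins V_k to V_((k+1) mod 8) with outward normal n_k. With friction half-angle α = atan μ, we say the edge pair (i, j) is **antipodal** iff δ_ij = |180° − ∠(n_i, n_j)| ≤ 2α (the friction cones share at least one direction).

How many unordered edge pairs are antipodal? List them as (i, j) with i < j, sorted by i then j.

count = 10; pairs: (0,3), (0,4), (0,5), (1,5), (1,6), (2,6), (2,7), (3,6), (3,7), (4,7)

α = atan 0.5 = 26.57°;  2α = 53.13°
n_0 = (+0.9848, +0.1734)
n_1 = (+0.3661, +0.9306)
n_2 = (-0.3353, +0.9421)
n_3 = (-0.8305, +0.5570)
n_4 = (-0.9997, +0.0250)
n_5 = (-0.7352, -0.6779)
n_6 = (+0.4371, -0.8994)
n_7 = (+0.9224, -0.3863)
  (0,1): δ = 121.46°  ·
  (0,2): δ = 80.39°  ·
  (0,3): δ = 43.83°  ✓
  (0,4): δ = 11.42°  ✓
  (0,5): δ = 32.69°  ✓
  (0,6): δ = 105.93°  ·
  (0,7): δ = 147.29°  ·
  (1,2): δ = 138.93°  ·
  (1,3): δ = 102.37°  ·
  (1,4): δ = 69.96°  ·
  (1,5): δ = 25.84°  ✓
  (1,6): δ = 47.39°  ✓
  (1,7): δ = 88.75°  ·
  (2,3): δ = 143.44°  ·
  (2,4): δ = 111.02°  ·
  (2,5): δ = 66.91°  ·
  (2,6): δ = 6.32°  ✓
  (2,7): δ = 47.68°  ✓
  (3,4): δ = 147.58°  ·
  (3,5): δ = 103.47°  ·
  (3,6): δ = 30.24°  ✓
  (3,7): δ = 11.12°  ✓
  (4,5): δ = 135.89°  ·
  (4,6): δ = 62.65°  ·
  (4,7): δ = 21.29°  ✓
  (5,6): δ = 106.76°  ·
  (5,7): δ = 65.40°  ·
  (6,7): δ = 138.64°  ·
antipodal pairs: 10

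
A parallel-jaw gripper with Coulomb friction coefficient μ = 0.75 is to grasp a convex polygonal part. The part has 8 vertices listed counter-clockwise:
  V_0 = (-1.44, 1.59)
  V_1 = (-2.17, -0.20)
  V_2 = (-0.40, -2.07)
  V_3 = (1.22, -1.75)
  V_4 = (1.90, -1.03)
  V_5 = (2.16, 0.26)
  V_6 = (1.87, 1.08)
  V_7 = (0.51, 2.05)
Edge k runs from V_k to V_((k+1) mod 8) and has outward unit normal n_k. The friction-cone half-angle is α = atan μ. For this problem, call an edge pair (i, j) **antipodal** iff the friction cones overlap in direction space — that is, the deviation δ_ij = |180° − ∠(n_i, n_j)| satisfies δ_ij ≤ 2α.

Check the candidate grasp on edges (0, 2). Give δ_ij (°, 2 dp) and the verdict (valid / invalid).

δ = 56.64°, valid

α = atan 0.75 = 36.87°;  2α = 73.74°
edge 0: e_0 = (-0.73, -1.79);  n_0 = (-0.9260, +0.3776)
edge 2: e_2 = (+1.62, +0.32);  n_2 = (+0.1938, -0.9810)
∠(n_0, n_2) = 123.36°
δ = |180° − 123.36°| = 56.64°
56.64° ≤ 2α = 73.74°  →  valid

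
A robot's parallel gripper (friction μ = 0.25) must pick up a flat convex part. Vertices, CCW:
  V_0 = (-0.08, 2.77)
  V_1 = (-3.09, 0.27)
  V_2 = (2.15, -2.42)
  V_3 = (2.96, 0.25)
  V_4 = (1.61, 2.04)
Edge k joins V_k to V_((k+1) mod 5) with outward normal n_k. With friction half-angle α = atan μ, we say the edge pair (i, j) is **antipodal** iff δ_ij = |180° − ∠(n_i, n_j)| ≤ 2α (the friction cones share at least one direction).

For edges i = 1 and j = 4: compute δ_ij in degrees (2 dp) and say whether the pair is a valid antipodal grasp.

δ = 3.81°, valid

α = atan 0.25 = 14.04°;  2α = 28.07°
edge 1: e_1 = (+5.24, -2.69);  n_1 = (-0.4567, -0.8896)
edge 4: e_4 = (-1.69, +0.73);  n_4 = (+0.3965, +0.9180)
∠(n_1, n_4) = 176.19°
δ = |180° − 176.19°| = 3.81°
3.81° ≤ 2α = 28.07°  →  valid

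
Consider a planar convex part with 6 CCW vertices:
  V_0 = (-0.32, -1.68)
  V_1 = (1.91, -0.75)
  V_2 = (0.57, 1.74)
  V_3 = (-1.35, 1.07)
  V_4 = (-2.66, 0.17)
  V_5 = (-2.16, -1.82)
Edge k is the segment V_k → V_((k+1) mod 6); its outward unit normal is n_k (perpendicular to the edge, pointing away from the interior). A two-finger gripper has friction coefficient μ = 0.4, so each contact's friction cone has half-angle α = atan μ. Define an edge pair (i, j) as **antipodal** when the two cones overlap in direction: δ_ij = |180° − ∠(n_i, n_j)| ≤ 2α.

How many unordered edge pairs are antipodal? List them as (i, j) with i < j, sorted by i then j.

count = 5; pairs: (0,2), (0,3), (1,4), (2,5), (3,5)

α = atan 0.4 = 21.80°;  2α = 43.60°
n_0 = (+0.3849, -0.9230)
n_1 = (+0.8806, +0.4739)
n_2 = (-0.3295, +0.9442)
n_3 = (-0.5663, +0.8242)
n_4 = (-0.9699, -0.2437)
n_5 = (+0.0759, -0.9971)
  (0,1): δ = 84.35°  ·
  (0,2): δ = 3.40°  ✓
  (0,3): δ = 11.85°  ✓
  (0,4): δ = 81.47°  ·
  (0,5): δ = 161.71°  ·
  (1,2): δ = 99.05°  ·
  (1,3): δ = 83.80°  ·
  (1,4): δ = 14.18°  ✓
  (1,5): δ = 66.06°  ·
  (2,3): δ = 164.75°  ·
  (2,4): δ = 95.13°  ·
  (2,5): δ = 14.89°  ✓
  (3,4): δ = 110.39°  ·
  (3,5): δ = 30.14°  ✓
  (4,5): δ = 99.75°  ·
antipodal pairs: 5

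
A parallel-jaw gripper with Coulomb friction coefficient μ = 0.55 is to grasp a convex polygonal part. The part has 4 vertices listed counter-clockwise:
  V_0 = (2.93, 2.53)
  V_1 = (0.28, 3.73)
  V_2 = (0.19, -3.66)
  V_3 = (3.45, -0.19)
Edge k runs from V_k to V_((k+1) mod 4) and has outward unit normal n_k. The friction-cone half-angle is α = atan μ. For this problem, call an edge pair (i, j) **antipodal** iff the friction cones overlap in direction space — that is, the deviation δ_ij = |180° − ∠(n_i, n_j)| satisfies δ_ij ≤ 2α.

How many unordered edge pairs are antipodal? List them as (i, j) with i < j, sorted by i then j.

α = atan 0.55 = 28.81°;  2α = 57.62°
n_0 = (+0.4125, +0.9110)
n_1 = (-0.9999, +0.0122)
n_2 = (+0.7288, -0.6847)
n_3 = (+0.9822, +0.1878)
  (0,1): δ = 66.34°  ·
  (0,2): δ = 71.15°  ·
  (0,3): δ = 125.19°  ·
  (1,2): δ = 42.51°  ✓
  (1,3): δ = 11.52°  ✓
  (2,3): δ = 125.96°  ·
antipodal pairs: 2

count = 2; pairs: (1,2), (1,3)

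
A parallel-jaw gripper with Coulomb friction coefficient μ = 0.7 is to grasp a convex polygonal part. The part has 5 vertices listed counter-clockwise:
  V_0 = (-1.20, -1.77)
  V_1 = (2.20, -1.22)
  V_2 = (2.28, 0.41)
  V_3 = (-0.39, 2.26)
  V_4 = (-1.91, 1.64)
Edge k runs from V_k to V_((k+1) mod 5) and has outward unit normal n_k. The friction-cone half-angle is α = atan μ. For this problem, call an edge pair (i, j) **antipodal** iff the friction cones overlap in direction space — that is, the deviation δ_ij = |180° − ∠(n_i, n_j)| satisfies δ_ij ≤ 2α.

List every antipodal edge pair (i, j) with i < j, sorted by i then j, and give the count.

α = atan 0.7 = 34.99°;  2α = 69.98°
n_0 = (+0.1597, -0.9872)
n_1 = (+0.9988, -0.0490)
n_2 = (+0.5695, +0.8220)
n_3 = (-0.3777, +0.9259)
n_4 = (-0.9790, -0.2038)
  (0,1): δ = 102.00°  ·
  (0,2): δ = 43.91°  ✓
  (0,3): δ = 13.00°  ✓
  (0,4): δ = 92.57°  ·
  (1,2): δ = 121.91°  ·
  (1,3): δ = 65.00°  ✓
  (1,4): δ = 14.57°  ✓
  (2,3): δ = 123.09°  ·
  (2,4): δ = 43.52°  ✓
  (3,4): δ = 100.43°  ·
antipodal pairs: 5

count = 5; pairs: (0,2), (0,3), (1,3), (1,4), (2,4)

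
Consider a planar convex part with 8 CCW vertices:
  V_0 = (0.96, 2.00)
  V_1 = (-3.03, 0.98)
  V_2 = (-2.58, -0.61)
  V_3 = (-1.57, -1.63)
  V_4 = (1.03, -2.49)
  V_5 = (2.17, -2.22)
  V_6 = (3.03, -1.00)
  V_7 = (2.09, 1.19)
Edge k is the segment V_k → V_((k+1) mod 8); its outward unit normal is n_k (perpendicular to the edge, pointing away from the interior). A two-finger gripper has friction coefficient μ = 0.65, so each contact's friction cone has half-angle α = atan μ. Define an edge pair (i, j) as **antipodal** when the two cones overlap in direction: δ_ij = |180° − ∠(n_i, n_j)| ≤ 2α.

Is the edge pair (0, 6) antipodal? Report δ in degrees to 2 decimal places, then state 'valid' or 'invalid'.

δ = 98.89°, invalid

α = atan 0.65 = 33.02°;  2α = 66.05°
edge 0: e_0 = (-3.99, -1.02);  n_0 = (-0.2477, +0.9688)
edge 6: e_6 = (-0.94, +2.19);  n_6 = (+0.9189, +0.3944)
∠(n_0, n_6) = 81.11°
δ = |180° − 81.11°| = 98.89°
98.89° > 2α = 66.05°  →  invalid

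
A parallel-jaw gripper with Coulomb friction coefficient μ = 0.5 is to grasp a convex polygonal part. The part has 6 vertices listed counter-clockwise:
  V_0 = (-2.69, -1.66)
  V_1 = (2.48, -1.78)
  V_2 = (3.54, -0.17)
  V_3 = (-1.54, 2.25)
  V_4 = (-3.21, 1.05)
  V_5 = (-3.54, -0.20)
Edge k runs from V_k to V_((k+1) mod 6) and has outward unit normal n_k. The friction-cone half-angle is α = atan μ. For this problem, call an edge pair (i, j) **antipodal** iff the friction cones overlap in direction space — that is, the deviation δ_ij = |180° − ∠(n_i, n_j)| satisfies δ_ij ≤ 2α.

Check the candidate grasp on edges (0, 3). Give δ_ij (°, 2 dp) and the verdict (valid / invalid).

δ = 37.03°, valid

α = atan 0.5 = 26.57°;  2α = 53.13°
edge 0: e_0 = (+5.17, -0.12);  n_0 = (-0.0232, -0.9997)
edge 3: e_3 = (-1.67, -1.20);  n_3 = (-0.5835, +0.8121)
∠(n_0, n_3) = 142.97°
δ = |180° − 142.97°| = 37.03°
37.03° ≤ 2α = 53.13°  →  valid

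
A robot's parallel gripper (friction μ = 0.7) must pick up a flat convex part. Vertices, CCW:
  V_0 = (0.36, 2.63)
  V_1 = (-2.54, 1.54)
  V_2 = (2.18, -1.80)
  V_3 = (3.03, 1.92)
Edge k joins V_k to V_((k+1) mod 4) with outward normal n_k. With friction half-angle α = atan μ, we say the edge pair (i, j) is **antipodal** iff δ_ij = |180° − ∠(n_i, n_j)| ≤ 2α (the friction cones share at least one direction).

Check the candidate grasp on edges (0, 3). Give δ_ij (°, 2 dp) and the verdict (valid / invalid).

δ = 144.51°, invalid

α = atan 0.7 = 34.99°;  2α = 69.98°
edge 0: e_0 = (-2.90, -1.09);  n_0 = (-0.3518, +0.9361)
edge 3: e_3 = (-2.67, +0.71);  n_3 = (+0.2570, +0.9664)
∠(n_0, n_3) = 35.49°
δ = |180° − 35.49°| = 144.51°
144.51° > 2α = 69.98°  →  invalid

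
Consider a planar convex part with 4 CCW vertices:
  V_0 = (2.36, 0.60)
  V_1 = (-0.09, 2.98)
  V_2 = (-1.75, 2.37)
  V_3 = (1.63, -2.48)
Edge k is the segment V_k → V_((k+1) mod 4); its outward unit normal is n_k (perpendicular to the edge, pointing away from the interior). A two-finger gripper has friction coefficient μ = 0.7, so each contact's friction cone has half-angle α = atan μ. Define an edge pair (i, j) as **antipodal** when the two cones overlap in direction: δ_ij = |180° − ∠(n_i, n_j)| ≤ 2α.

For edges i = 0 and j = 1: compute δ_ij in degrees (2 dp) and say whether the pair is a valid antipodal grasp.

δ = 115.65°, invalid

α = atan 0.7 = 34.99°;  2α = 69.98°
edge 0: e_0 = (-2.45, +2.38);  n_0 = (+0.6968, +0.7173)
edge 1: e_1 = (-1.66, -0.61);  n_1 = (-0.3449, +0.9386)
∠(n_0, n_1) = 64.35°
δ = |180° − 64.35°| = 115.65°
115.65° > 2α = 69.98°  →  invalid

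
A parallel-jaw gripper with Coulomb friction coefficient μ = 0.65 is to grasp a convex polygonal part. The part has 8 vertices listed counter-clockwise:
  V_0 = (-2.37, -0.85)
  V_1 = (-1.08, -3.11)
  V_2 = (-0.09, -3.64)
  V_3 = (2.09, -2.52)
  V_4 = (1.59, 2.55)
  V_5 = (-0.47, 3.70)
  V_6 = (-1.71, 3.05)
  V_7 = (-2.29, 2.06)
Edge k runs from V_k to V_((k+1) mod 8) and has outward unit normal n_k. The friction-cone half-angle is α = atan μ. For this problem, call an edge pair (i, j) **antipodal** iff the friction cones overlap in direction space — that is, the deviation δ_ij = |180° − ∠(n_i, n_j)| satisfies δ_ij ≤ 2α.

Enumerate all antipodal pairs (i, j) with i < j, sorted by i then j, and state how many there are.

count = 12; pairs: (0,3), (0,4), (1,3), (1,4), (1,5), (2,4), (2,5), (2,6), (2,7), (3,6), (3,7), (4,7)

α = atan 0.65 = 33.02°;  2α = 66.05°
n_0 = (-0.8685, -0.4957)
n_1 = (-0.4720, -0.8816)
n_2 = (+0.4570, -0.8895)
n_3 = (+0.9952, +0.0981)
n_4 = (+0.4874, +0.8732)
n_5 = (-0.4643, +0.8857)
n_6 = (-0.8628, +0.5055)
n_7 = (-0.9996, +0.0275)
  (0,1): δ = 147.88°  ·
  (0,2): δ = 92.53°  ·
  (0,3): δ = 24.09°  ✓
  (0,4): δ = 31.11°  ✓
  (0,5): δ = 87.95°  ·
  (0,6): δ = 119.92°  ·
  (0,7): δ = 148.71°  ·
  (1,2): δ = 124.65°  ·
  (1,3): δ = 56.21°  ✓
  (1,4): δ = 1.01°  ✓
  (1,5): δ = 55.83°  ✓
  (1,6): δ = 87.80°  ·
  (1,7): δ = 116.59°  ·
  (2,3): δ = 111.56°  ·
  (2,4): δ = 56.36°  ✓
  (2,5): δ = 0.47°  ✓
  (2,6): δ = 32.44°  ✓
  (2,7): δ = 61.23°  ✓
  (3,4): δ = 124.80°  ·
  (3,5): δ = 67.97°  ·
  (3,6): δ = 36.00°  ✓
  (3,7): δ = 7.21°  ✓
  (4,5): δ = 123.16°  ·
  (4,6): δ = 91.19°  ·
  (4,7): δ = 62.40°  ✓
  (5,6): δ = 148.03°  ·
  (5,7): δ = 119.24°  ·
  (6,7): δ = 151.21°  ·
antipodal pairs: 12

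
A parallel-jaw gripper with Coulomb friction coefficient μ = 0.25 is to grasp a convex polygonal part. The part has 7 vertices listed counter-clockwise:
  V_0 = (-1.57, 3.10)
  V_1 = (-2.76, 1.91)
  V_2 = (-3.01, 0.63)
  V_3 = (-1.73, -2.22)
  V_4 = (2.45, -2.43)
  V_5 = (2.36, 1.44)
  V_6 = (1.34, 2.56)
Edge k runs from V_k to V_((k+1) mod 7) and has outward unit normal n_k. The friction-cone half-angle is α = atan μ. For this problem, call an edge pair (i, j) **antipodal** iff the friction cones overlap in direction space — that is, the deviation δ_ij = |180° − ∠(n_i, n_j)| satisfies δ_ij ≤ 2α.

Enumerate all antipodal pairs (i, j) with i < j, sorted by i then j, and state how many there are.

count = 4; pairs: (1,4), (2,4), (2,5), (3,6)

α = atan 0.25 = 14.04°;  2α = 28.07°
n_0 = (-0.7071, +0.7071)
n_1 = (-0.9815, +0.1917)
n_2 = (-0.9122, -0.4097)
n_3 = (-0.0502, -0.9987)
n_4 = (+0.9997, +0.0232)
n_5 = (+0.7393, +0.6733)
n_6 = (+0.1825, +0.9832)
  (0,1): δ = 146.05°  ·
  (0,2): δ = 110.81°  ·
  (0,3): δ = 47.88°  ·
  (0,4): δ = 46.33°  ·
  (0,5): δ = 87.32°  ·
  (0,6): δ = 124.49°  ·
  (1,2): δ = 144.76°  ·
  (1,3): δ = 81.82°  ·
  (1,4): δ = 12.38°  ✓
  (1,5): δ = 53.38°  ·
  (1,6): δ = 90.54°  ·
  (2,3): δ = 117.06°  ·
  (2,4): δ = 22.85°  ✓
  (2,5): δ = 18.14°  ✓
  (2,6): δ = 55.30°  ·
  (3,4): δ = 85.79°  ·
  (3,5): δ = 44.80°  ·
  (3,6): δ = 7.64°  ✓
  (4,5): δ = 139.01°  ·
  (4,6): δ = 101.84°  ·
  (5,6): δ = 142.84°  ·
antipodal pairs: 4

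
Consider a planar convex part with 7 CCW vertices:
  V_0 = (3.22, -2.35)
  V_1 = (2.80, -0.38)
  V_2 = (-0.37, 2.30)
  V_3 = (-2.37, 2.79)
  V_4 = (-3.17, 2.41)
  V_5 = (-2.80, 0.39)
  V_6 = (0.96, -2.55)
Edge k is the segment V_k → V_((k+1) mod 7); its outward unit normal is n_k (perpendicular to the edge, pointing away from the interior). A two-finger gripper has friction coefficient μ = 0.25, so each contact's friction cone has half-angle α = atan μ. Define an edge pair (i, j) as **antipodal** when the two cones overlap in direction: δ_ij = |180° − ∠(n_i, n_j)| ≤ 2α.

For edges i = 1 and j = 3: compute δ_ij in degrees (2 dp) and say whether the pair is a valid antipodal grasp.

α = atan 0.25 = 14.04°;  2α = 28.07°
edge 1: e_1 = (-3.17, +2.68);  n_1 = (+0.6456, +0.7637)
edge 3: e_3 = (-0.80, -0.38);  n_3 = (-0.4291, +0.9033)
∠(n_1, n_3) = 65.62°
δ = |180° − 65.62°| = 114.38°
114.38° > 2α = 28.07°  →  invalid

δ = 114.38°, invalid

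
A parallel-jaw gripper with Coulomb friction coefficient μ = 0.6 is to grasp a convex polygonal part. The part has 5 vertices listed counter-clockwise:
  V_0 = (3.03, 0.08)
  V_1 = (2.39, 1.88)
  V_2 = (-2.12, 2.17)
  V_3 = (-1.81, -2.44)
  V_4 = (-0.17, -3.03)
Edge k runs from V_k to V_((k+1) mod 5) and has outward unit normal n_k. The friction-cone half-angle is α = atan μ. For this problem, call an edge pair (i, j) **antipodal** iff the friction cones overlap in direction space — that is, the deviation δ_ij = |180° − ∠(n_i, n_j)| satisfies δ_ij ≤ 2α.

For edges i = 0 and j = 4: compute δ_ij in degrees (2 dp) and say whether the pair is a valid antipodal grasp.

δ = 114.61°, invalid

α = atan 0.6 = 30.96°;  2α = 61.93°
edge 0: e_0 = (-0.64, +1.80);  n_0 = (+0.9422, +0.3350)
edge 4: e_4 = (+3.20, +3.11);  n_4 = (+0.6970, -0.7171)
∠(n_0, n_4) = 65.39°
δ = |180° − 65.39°| = 114.61°
114.61° > 2α = 61.93°  →  invalid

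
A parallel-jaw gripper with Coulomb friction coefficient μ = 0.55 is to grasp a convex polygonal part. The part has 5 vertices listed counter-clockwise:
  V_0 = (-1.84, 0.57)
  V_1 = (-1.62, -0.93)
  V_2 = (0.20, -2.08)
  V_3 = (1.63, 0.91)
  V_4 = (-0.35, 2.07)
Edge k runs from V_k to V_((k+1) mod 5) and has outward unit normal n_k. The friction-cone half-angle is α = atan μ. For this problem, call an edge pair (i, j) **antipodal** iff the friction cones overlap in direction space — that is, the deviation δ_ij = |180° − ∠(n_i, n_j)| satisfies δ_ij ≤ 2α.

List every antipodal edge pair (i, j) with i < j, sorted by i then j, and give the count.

count = 4; pairs: (0,2), (0,3), (1,3), (2,4)

α = atan 0.55 = 28.81°;  2α = 57.62°
n_0 = (-0.9894, -0.1451)
n_1 = (-0.5342, -0.8454)
n_2 = (+0.9021, -0.4315)
n_3 = (+0.5055, +0.8628)
n_4 = (-0.7095, +0.7047)
  (0,1): δ = 130.63°  ·
  (0,2): δ = 33.90°  ✓
  (0,3): δ = 51.29°  ✓
  (0,4): δ = 126.85°  ·
  (1,2): δ = 83.27°  ·
  (1,3): δ = 1.92°  ✓
  (1,4): δ = 77.48°  ·
  (2,3): δ = 94.80°  ·
  (2,4): δ = 19.25°  ✓
  (3,4): δ = 104.44°  ·
antipodal pairs: 4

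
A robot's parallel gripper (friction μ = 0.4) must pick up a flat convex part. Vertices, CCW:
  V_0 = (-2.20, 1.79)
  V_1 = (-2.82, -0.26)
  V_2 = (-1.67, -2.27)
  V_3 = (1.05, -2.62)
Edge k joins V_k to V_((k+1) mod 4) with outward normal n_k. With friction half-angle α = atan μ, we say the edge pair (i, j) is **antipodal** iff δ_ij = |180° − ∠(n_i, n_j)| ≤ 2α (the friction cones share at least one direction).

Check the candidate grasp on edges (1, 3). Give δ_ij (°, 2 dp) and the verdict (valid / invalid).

α = atan 0.4 = 21.80°;  2α = 43.60°
edge 1: e_1 = (+1.15, -2.01);  n_1 = (-0.8680, -0.4966)
edge 3: e_3 = (-3.25, +4.41);  n_3 = (+0.8050, +0.5933)
∠(n_1, n_3) = 173.39°
δ = |180° − 173.39°| = 6.61°
6.61° ≤ 2α = 43.60°  →  valid

δ = 6.61°, valid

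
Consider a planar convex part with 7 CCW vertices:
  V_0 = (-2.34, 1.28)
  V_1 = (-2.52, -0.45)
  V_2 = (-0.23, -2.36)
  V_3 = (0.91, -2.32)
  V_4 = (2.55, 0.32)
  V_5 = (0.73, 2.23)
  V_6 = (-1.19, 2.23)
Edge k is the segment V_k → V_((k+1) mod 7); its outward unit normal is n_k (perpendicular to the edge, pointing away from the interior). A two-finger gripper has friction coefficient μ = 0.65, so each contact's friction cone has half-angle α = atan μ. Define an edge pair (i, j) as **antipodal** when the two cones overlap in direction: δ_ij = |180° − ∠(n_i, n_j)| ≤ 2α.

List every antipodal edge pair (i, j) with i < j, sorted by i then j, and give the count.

count = 9; pairs: (0,3), (0,4), (1,4), (1,5), (2,4), (2,5), (2,6), (3,5), (3,6)

α = atan 0.65 = 33.02°;  2α = 66.05°
n_0 = (-0.9946, +0.1035)
n_1 = (-0.6405, -0.7679)
n_2 = (+0.0351, -0.9994)
n_3 = (+0.8494, -0.5277)
n_4 = (+0.7240, +0.6898)
n_5 = (+0.0000, +1.0000)
n_6 = (-0.6369, +0.7710)
  (0,1): δ = 123.89°  ·
  (0,2): δ = 82.05°  ·
  (0,3): δ = 25.91°  ✓
  (0,4): δ = 49.56°  ✓
  (0,5): δ = 95.94°  ·
  (0,6): δ = 135.50°  ·
  (1,2): δ = 138.16°  ·
  (1,3): δ = 82.02°  ·
  (1,4): δ = 6.55°  ✓
  (1,5): δ = 39.83°  ✓
  (1,6): δ = 79.39°  ·
  (2,3): δ = 123.86°  ·
  (2,4): δ = 48.39°  ✓
  (2,5): δ = 2.01°  ✓
  (2,6): δ = 37.55°  ✓
  (3,4): δ = 104.53°  ·
  (3,5): δ = 58.15°  ✓
  (3,6): δ = 18.59°  ✓
  (4,5): δ = 133.62°  ·
  (4,6): δ = 94.06°  ·
  (5,6): δ = 140.44°  ·
antipodal pairs: 9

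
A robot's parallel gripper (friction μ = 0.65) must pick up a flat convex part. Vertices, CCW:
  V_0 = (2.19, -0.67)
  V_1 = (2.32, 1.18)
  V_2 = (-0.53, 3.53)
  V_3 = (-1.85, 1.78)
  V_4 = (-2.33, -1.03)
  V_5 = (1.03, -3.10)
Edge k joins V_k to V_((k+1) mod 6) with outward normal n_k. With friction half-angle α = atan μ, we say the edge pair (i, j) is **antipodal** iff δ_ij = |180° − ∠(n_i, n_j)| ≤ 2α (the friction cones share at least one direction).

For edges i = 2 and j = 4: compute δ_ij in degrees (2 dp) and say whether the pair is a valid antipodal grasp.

δ = 84.61°, invalid

α = atan 0.65 = 33.02°;  2α = 66.05°
edge 2: e_2 = (-1.32, -1.75);  n_2 = (-0.7984, +0.6022)
edge 4: e_4 = (+3.36, -2.07);  n_4 = (-0.5245, -0.8514)
∠(n_2, n_4) = 95.39°
δ = |180° − 95.39°| = 84.61°
84.61° > 2α = 66.05°  →  invalid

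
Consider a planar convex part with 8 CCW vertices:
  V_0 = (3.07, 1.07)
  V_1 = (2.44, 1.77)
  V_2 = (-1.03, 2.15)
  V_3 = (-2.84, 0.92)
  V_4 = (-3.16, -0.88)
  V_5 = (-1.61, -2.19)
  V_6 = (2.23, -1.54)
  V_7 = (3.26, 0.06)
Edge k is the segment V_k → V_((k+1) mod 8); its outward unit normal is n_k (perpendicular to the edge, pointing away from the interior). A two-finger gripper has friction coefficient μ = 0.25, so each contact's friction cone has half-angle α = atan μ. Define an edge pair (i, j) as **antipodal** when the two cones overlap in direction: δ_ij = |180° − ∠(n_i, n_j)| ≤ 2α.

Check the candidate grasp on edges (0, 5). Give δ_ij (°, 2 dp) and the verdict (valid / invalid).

δ = 57.62°, invalid

α = atan 0.25 = 14.04°;  2α = 28.07°
edge 0: e_0 = (-0.63, +0.70);  n_0 = (+0.7433, +0.6690)
edge 5: e_5 = (+3.84, +0.65);  n_5 = (+0.1669, -0.9860)
∠(n_0, n_5) = 122.38°
δ = |180° − 122.38°| = 57.62°
57.62° > 2α = 28.07°  →  invalid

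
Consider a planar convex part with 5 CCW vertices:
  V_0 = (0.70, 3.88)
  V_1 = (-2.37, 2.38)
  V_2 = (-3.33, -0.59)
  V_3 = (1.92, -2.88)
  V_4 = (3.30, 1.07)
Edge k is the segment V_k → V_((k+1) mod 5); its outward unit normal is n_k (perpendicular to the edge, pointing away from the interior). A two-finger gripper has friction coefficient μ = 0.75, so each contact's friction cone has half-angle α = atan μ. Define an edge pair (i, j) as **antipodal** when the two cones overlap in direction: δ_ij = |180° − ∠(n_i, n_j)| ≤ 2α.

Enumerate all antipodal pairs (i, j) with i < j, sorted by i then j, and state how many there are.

α = atan 0.75 = 36.87°;  2α = 73.74°
n_0 = (-0.4390, +0.8985)
n_1 = (-0.9515, +0.3076)
n_2 = (-0.3998, -0.9166)
n_3 = (+0.9440, -0.3298)
n_4 = (+0.7340, +0.6791)
  (0,1): δ = 133.95°  ·
  (0,2): δ = 49.61°  ✓
  (0,3): δ = 44.70°  ✓
  (0,4): δ = 106.74°  ·
  (1,2): δ = 95.65°  ·
  (1,3): δ = 1.35°  ✓
  (1,4): δ = 60.69°  ✓
  (2,3): δ = 85.69°  ·
  (2,4): δ = 23.66°  ✓
  (3,4): δ = 117.97°  ·
antipodal pairs: 5

count = 5; pairs: (0,2), (0,3), (1,3), (1,4), (2,4)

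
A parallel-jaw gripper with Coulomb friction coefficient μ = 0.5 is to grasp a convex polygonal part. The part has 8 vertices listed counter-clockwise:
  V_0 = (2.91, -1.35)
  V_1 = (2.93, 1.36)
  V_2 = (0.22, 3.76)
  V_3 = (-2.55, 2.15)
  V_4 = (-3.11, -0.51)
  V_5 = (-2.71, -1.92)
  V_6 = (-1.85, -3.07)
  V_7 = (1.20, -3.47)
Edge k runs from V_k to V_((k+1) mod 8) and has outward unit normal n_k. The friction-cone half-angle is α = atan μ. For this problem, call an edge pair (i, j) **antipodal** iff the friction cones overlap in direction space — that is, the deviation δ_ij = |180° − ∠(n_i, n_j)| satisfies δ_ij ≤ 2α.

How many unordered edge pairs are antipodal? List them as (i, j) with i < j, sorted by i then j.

α = atan 0.5 = 26.57°;  2α = 53.13°
n_0 = (+1.0000, -0.0074)
n_1 = (+0.6630, +0.7486)
n_2 = (-0.5025, +0.8646)
n_3 = (-0.9785, +0.2060)
n_4 = (-0.9620, -0.2729)
n_5 = (-0.8008, -0.5989)
n_6 = (-0.1300, -0.9915)
n_7 = (+0.7784, -0.6278)
  (0,1): δ = 131.11°  ·
  (0,2): δ = 59.41°  ·
  (0,3): δ = 11.47°  ✓
  (0,4): δ = 16.26°  ✓
  (0,5): δ = 37.21°  ✓
  (0,6): δ = 82.95°  ·
  (0,7): δ = 141.53°  ·
  (1,2): δ = 108.31°  ·
  (1,3): δ = 60.36°  ·
  (1,4): δ = 32.63°  ✓
  (1,5): δ = 11.68°  ✓
  (1,6): δ = 34.06°  ✓
  (1,7): δ = 92.64°  ·
  (2,3): δ = 132.05°  ·
  (2,4): δ = 104.33°  ·
  (2,5): δ = 83.38°  ·
  (2,6): δ = 37.64°  ✓
  (2,7): δ = 20.94°  ✓
  (3,4): δ = 152.27°  ·
  (3,5): δ = 131.32°  ·
  (3,6): δ = 85.58°  ·
  (3,7): δ = 27.00°  ✓
  (4,5): δ = 159.05°  ·
  (4,6): δ = 113.31°  ·
  (4,7): δ = 54.73°  ·
  (5,6): δ = 134.26°  ·
  (5,7): δ = 75.68°  ·
  (6,7): δ = 121.42°  ·
antipodal pairs: 9

count = 9; pairs: (0,3), (0,4), (0,5), (1,4), (1,5), (1,6), (2,6), (2,7), (3,7)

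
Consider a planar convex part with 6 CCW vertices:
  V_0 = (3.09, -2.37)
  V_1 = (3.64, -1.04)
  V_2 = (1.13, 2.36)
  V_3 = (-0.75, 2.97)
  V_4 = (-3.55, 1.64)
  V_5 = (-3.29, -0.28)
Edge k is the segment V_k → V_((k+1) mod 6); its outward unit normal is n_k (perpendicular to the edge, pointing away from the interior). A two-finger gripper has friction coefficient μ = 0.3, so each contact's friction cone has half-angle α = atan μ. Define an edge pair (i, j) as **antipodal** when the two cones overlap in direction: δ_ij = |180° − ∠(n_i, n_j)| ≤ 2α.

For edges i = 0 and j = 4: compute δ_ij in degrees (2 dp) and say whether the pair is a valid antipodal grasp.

α = atan 0.3 = 16.70°;  2α = 33.40°
edge 0: e_0 = (+0.55, +1.33);  n_0 = (+0.9241, -0.3821)
edge 4: e_4 = (+0.26, -1.92);  n_4 = (-0.9910, -0.1342)
∠(n_0, n_4) = 149.82°
δ = |180° − 149.82°| = 30.18°
30.18° ≤ 2α = 33.40°  →  valid

δ = 30.18°, valid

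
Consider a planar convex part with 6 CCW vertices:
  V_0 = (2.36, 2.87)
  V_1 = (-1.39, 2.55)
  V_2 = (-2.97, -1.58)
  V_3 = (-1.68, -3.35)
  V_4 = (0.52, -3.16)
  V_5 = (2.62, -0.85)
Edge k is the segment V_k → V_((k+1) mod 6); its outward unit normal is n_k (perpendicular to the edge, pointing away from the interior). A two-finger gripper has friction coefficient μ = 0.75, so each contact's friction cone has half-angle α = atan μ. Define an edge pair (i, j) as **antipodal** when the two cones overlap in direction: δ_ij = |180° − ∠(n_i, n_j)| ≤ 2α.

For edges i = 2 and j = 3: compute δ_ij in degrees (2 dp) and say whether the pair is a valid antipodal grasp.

δ = 121.15°, invalid

α = atan 0.75 = 36.87°;  2α = 73.74°
edge 2: e_2 = (+1.29, -1.77);  n_2 = (-0.8081, -0.5890)
edge 3: e_3 = (+2.20, +0.19);  n_3 = (+0.0860, -0.9963)
∠(n_2, n_3) = 58.85°
δ = |180° − 58.85°| = 121.15°
121.15° > 2α = 73.74°  →  invalid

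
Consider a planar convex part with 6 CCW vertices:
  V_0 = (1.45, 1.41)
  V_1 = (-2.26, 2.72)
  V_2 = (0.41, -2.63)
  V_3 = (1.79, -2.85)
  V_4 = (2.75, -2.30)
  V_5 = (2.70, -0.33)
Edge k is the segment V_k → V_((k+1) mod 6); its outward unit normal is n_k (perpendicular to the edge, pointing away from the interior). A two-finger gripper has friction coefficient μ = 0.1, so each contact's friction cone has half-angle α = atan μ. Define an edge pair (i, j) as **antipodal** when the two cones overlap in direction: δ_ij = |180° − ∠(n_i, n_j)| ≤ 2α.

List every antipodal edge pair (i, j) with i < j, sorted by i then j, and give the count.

count = 2; pairs: (0,2), (1,5)

α = atan 0.1 = 5.71°;  2α = 11.42°
n_0 = (+0.3330, +0.9429)
n_1 = (-0.8948, -0.4465)
n_2 = (-0.1574, -0.9875)
n_3 = (+0.4971, -0.8677)
n_4 = (+0.9997, +0.0254)
n_5 = (+0.8122, +0.5834)
  (0,1): δ = 44.03°  ·
  (0,2): δ = 10.39°  ✓
  (0,3): δ = 49.26°  ·
  (0,4): δ = 110.90°  ·
  (0,5): δ = 145.14°  ·
  (1,2): δ = 125.58°  ·
  (1,3): δ = 86.71°  ·
  (1,4): δ = 25.07°  ·
  (1,5): δ = 9.17°  ✓
  (2,3): δ = 141.13°  ·
  (2,4): δ = 79.49°  ·
  (2,5): δ = 45.25°  ·
  (3,4): δ = 118.36°  ·
  (3,5): δ = 84.12°  ·
  (4,5): δ = 145.76°  ·
antipodal pairs: 2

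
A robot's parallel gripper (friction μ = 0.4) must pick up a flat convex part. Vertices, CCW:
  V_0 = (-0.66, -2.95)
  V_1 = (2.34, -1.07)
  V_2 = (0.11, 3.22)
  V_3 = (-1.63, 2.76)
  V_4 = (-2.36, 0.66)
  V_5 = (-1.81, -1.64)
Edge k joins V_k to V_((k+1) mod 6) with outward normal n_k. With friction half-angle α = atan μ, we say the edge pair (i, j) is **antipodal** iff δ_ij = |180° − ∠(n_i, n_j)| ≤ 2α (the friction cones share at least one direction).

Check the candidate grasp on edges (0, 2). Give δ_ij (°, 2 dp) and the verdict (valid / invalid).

α = atan 0.4 = 21.80°;  2α = 43.60°
edge 0: e_0 = (+3.00, +1.88);  n_0 = (+0.5310, -0.8474)
edge 2: e_2 = (-1.74, -0.46);  n_2 = (-0.2556, +0.9668)
∠(n_0, n_2) = 162.73°
δ = |180° − 162.73°| = 17.27°
17.27° ≤ 2α = 43.60°  →  valid

δ = 17.27°, valid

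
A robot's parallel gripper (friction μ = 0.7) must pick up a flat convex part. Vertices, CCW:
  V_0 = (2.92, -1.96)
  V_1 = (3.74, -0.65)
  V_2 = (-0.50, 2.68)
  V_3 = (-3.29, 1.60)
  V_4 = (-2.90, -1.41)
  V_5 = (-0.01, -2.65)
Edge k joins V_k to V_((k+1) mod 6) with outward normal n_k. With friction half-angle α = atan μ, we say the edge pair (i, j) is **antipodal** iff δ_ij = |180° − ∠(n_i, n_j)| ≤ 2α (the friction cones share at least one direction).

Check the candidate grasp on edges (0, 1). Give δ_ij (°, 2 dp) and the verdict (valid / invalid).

α = atan 0.7 = 34.99°;  2α = 69.98°
edge 0: e_0 = (+0.82, +1.31);  n_0 = (+0.8476, -0.5306)
edge 1: e_1 = (-4.24, +3.33);  n_1 = (+0.6177, +0.7864)
∠(n_0, n_1) = 83.90°
δ = |180° − 83.90°| = 96.10°
96.10° > 2α = 69.98°  →  invalid

δ = 96.10°, invalid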